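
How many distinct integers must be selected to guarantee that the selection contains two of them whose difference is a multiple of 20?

21

Integers whose pairwise differences are multiples of 20 are exactly those sharing a remainder mod 20. The 20 residue classes mod 20 are the pigeonholes.
With 20 integers one could put 1 in each residue class and have no class reach 2.
The 21st integer pushes some class to 2, so 20·1 + 1 = 21.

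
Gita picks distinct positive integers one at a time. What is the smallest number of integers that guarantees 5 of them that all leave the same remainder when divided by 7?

29

The 7 residue classes mod 7 are the pigeonholes.
With 28 integers one could put 4 in each residue class and have no class reach 5.
The 29th integer pushes some class to 5, so 7·4 + 1 = 29.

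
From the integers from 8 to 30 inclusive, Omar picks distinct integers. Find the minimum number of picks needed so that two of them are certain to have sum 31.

Group the elements by complementary pair {x, 31−x}: {8,23}, {9,22}, {10,21}, …, giving 8 two-element pairs and 7 integers whose partner 31−x falls outside [8,30].
Treating each of those 15 groups as a pigeonhole, one can pick one integer per group — 15 integers — with no two summing to 31.
The 16th integer lands in an occupied pair, forcing a sum of 31.

16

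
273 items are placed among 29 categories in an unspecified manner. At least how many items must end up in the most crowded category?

Pigeonhole: the 29 categories are the holes and the 273 items are the pigeons.
If every category held at most 9 items, the total would be at most 29 × 9 = 261, which is less than 273.
So some category holds at least ⌈273/29⌉ = 10 items.

10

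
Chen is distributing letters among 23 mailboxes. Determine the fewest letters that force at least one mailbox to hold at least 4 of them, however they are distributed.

70

With 69 letters one could put exactly 3 in each of the 23 mailboxes, and no mailbox would reach 4.
By the pigeonhole principle, one more letter must land in a mailbox that already has 3, giving it 4.
So 23 × 3 + 1 = 70 letters are required.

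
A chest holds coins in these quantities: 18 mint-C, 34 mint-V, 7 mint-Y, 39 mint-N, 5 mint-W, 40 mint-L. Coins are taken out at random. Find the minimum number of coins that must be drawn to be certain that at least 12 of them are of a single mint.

The 6 mints are the holes; the coins drawn are the pigeons.
To avoid 12 of any one mint, the worst case takes at most 11 of each mint, or every coin of a mint that has fewer than 11.
That gives 11 + 11 + 7 + 11 + 5 + 11 = 56 coins with no mint reaching 12.
The next coin forces some mint to 12, so 56 + 1 = 57.

57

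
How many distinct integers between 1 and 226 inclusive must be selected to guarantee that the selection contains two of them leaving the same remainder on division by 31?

32

The 31 residue classes mod 31 are the pigeonholes.
With 31 integers one could put 1 in each residue class and have no class reach 2.
The 32nd integer pushes some class to 2, so 31·1 + 1 = 32.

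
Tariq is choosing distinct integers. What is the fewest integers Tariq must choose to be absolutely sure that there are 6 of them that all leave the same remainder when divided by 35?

The 35 residue classes mod 35 are the pigeonholes.
With 175 integers one could put 5 in each residue class and have no class reach 6.
The 176th integer pushes some class to 6, so 35·5 + 1 = 176.

176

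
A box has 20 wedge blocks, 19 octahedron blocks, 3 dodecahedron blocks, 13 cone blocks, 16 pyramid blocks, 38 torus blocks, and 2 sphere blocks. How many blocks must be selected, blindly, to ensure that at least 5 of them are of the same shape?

26

Pigeonhole: the 7 shapes are the holes; the blocks drawn are the pigeons.
To avoid 5 of any one shape, the worst case takes at most 4 of each shape, or every block of a shape that has fewer than 4.
That gives 4 + 4 + 3 + 4 + 4 + 4 + 2 = 25 blocks with no shape reaching 5.
The next block forces some shape to 5, so 25 + 1 = 26.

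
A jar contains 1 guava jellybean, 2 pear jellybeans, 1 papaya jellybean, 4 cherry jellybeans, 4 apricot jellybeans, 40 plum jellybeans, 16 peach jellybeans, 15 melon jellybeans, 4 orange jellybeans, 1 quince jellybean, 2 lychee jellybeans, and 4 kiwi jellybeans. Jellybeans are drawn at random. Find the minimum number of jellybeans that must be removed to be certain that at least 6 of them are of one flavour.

39

By the pigeonhole principle, put each drawn jellybean into a box by flavour. The largest draw with every box below 6 takes min(count, 5) from each flavour; flavours with fewer than 5 contribute all they have.
Σ min(cᵢ, 5) = 1 + 2 + 1 + 4 + 4 + 5 + 5 + 5 + 4 + 1 + 2 + 4 = 38.
Draw number 38 + 1 = 39 must push one box to 6.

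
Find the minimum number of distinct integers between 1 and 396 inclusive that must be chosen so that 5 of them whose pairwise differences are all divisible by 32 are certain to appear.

129

Integers whose pairwise differences are multiples of 32 are exactly those sharing a remainder mod 32. By pigeonhole, the 32 residue classes mod 32 are the pigeonholes.
With 128 integers one could put 4 in each residue class and have no class reach 5.
The 129th integer pushes some class to 5, so 32·4 + 1 = 129.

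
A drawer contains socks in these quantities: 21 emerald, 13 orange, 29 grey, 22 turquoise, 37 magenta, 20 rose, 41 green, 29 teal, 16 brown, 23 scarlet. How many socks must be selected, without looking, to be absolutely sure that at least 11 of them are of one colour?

101

By pigeonhole, the 10 colours are the holes; the socks drawn are the pigeons.
To avoid 11 of any one colour, the worst case takes at most 10 of each colour.
That gives 10 + 10 + 10 + 10 + 10 + 10 + 10 + 10 + 10 + 10 = 100 socks with no colour reaching 11.
The next sock forces some colour to 11, so 100 + 1 = 101.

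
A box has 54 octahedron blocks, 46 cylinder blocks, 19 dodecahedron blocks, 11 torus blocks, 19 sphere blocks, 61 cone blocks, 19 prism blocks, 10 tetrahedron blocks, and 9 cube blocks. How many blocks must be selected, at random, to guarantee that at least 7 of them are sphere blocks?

In the worst case for collecting sphere blocks, every non-sphere block comes out first.
There are 54 + 46 + 19 + 11 + 61 + 19 + 10 + 9 = 229 non-sphere blocks altogether.
After those, each further block must be sphere, so 229 + 7 = 236 draws guarantee 7 sphere blocks.

236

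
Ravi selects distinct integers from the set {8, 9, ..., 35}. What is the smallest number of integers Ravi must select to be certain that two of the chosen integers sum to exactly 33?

20

A set avoiding the sum 33 can contain at most one of each pair {x, 33−x}, plus the 10 elements whose complement lies outside the range.
The integers 17, …, 35 (19 of them) are such a set: any two sum to at least 17+18 = 35 > 33.
Any 20th integer completes one of the 9 pairs, so 20 choices force a sum of 33.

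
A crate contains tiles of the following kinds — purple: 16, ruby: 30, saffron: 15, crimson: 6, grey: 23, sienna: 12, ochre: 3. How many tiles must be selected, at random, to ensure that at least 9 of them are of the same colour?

An adversary could hand out at most 8 tiles per colour (crimson, ochre run out sooner): 8 + 8 + 8 + 6 + 8 + 8 + 3 = 49 tiles and still no colour has 9.
Pigeonhole: one more tile lands in a colour already at 8, so 50 draws are enough and 49 are not.

50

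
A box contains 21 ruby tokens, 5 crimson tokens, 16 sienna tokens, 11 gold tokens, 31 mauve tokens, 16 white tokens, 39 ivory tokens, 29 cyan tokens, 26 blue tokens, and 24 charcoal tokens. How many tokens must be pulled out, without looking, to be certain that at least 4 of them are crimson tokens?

In the worst case for collecting crimson tokens, every non-crimson token comes out first.
There are 21 + 16 + 11 + 31 + 16 + 39 + 29 + 26 + 24 = 213 non-crimson tokens altogether.
After those, each further token must be crimson, so 213 + 4 = 217 draws guarantee 4 crimson tokens.

217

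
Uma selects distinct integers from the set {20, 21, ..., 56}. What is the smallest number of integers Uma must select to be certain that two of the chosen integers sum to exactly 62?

Group the elements by complementary pair {x, 62−x}: {20,42}, {21,41}, {22,40}, …, giving 11 two-element pairs; the single value 31 (it cannot pair with itself since the integers are distinct); and 14 integers whose partner 62−x falls outside [20,56].
By pigeonhole, treating each of those 26 groups as a pigeonhole, one can pick one integer per group — 26 integers — with no two summing to 62.
The 27th integer lands in an occupied pair, forcing a sum of 62.

27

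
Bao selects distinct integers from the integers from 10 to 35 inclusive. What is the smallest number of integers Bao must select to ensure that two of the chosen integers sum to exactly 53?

18

Group the elements by complementary pair {x, 53−x}: {18,35}, {19,34}, {20,33}, …, giving 9 two-element pairs and 8 integers whose partner 53−x falls outside [10,35].
Pigeonhole: treating each of those 17 groups as a pigeonhole, one can pick one integer per group — 17 integers — with no two summing to 53.
The 18th integer lands in an occupied pair, forcing a sum of 53.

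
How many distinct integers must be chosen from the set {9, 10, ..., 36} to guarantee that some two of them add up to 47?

A set avoiding the sum 47 can contain at most one of each pair {x, 47−x}, plus the 2 elements whose complement lies outside the range.
The integers 9, …, 23 (15 of them) are such a set: any two sum to at least 9+10 = 19 and at most 22+23 = 45 < 47.
Pigeonhole: any 16th integer completes one of the 13 pairs, so 16 choices force a sum of 47.

16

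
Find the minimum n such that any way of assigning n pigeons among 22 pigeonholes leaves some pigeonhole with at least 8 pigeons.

155

With 154 pigeons one could put exactly 7 in each of the 22 pigeonholes, and no pigeonhole would reach 8.
Pigeonhole: one more pigeon must land in a pigeonhole that already has 7, giving it 8.
So 22 × 7 + 1 = 155 pigeons are required.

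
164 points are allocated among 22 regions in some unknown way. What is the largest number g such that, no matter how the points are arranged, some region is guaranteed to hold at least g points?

The 22 regions are the holes and the 164 points are the pigeons.
If every region held at most 7 points, the total would be at most 22 × 7 = 154, which is less than 164.
So some region holds at least ⌈164/22⌉ = 8 points.

8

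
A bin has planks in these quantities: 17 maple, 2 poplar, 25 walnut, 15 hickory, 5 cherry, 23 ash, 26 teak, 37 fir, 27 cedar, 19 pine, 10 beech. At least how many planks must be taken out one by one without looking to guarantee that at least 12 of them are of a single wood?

106

By the pigeonhole principle, put each drawn plank into a box by wood. The largest draw with every box below 12 takes min(count, 11) from each wood; woods with fewer than 11 contribute all they have.
Σ min(cᵢ, 11) = 11 + 2 + 11 + 11 + 5 + 11 + 11 + 11 + 11 + 11 + 10 = 105.
Draw number 105 + 1 = 106 must push one box to 12.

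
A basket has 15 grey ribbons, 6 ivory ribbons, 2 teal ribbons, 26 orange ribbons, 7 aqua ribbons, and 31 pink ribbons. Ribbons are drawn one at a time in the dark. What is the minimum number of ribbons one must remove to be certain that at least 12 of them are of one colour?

Put each drawn ribbon into a box by colour. The largest draw with every box below 12 takes min(count, 11) from each colour; colours with fewer than 11 contribute all they have.
Σ min(cᵢ, 11) = 11 + 6 + 2 + 11 + 7 + 11 = 48.
Draw number 48 + 1 = 49 must push one box to 12.

49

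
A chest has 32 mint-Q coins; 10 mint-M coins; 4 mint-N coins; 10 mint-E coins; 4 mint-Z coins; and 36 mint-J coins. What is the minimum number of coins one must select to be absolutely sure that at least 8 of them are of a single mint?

37

By pigeonhole, put each drawn coin into a box by mint. The largest draw with every box below 8 takes min(count, 7) from each mint; mints with fewer than 7 contribute all they have.
Σ min(cᵢ, 7) = 7 + 7 + 4 + 7 + 4 + 7 = 36.
Draw number 36 + 1 = 37 must push one box to 8.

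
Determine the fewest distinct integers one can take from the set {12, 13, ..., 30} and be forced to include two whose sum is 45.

Two chosen integers sum to 45 exactly when both halves of some pair {x, 45−x} with 15 ≤ x ≤ 45−x ≤ 30 are chosen — 8 such pairs.
The remaining 3 elements (those with no distinct partner in range) can never complete a 45-sum, so the worst case takes all of them and one from each pair: 3 + 8 = 11.
Pigeonhole: the 12th integer has to be the second member of some pair, so 11 + 1 = 12.

12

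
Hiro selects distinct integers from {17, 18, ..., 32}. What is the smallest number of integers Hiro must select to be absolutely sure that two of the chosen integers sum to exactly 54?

12

A set avoiding the sum 54 can contain at most one of each pair {x, 54−x}, plus the 6 elements whose complement lies outside the range or equal to its own complement.
The integers 17, …, 27 (11 of them) are such a set: any two sum to at least 17+18 = 35 and at most 26+27 = 53 < 54.
By pigeonhole, any 12th integer completes one of the 5 pairs, so 12 choices force a sum of 54.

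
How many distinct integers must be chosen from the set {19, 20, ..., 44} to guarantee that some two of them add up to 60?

Two chosen integers sum to 60 exactly when both halves of some pair {x, 60−x} with 19 ≤ x ≤ 60−x ≤ 41 are chosen — 11 such pairs.
The remaining 4 elements (those with no distinct partner in range) can never complete a 60-sum, so the worst case takes all of them and one from each pair: 4 + 11 = 15.
By the pigeonhole principle, the 16th integer has to be the second member of some pair, so 15 + 1 = 16.

16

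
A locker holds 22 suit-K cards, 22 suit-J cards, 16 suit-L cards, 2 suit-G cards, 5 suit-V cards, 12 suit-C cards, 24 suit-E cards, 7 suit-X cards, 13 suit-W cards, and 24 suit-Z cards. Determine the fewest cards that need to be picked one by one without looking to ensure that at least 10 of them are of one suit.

78

The 10 suits are the holes; the cards drawn are the pigeons.
To avoid 10 of any one suit, the worst case takes at most 9 of each suit, or every card of a suit that has fewer than 9.
That gives 9 + 9 + 9 + 2 + 5 + 9 + 9 + 7 + 9 + 9 = 77 cards with no suit reaching 10.
The next card forces some suit to 10, so 77 + 1 = 78.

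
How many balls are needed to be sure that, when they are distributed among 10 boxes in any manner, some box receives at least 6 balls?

With 50 balls one could put exactly 5 in each of the 10 boxes, and no box would reach 6.
By the pigeonhole principle, one more ball must land in a box that already has 5, giving it 6.
So 10 × 5 + 1 = 51 balls are required.

51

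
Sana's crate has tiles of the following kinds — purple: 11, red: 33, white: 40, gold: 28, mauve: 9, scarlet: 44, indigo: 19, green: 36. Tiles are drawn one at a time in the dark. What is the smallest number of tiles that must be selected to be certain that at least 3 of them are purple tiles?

In the worst case for collecting purple tiles, every non-purple tile comes out first.
There are 33 + 40 + 28 + 9 + 44 + 19 + 36 = 209 non-purple tiles altogether.
After those, each further tile must be purple, so 209 + 3 = 212 draws guarantee 3 purple tiles.

212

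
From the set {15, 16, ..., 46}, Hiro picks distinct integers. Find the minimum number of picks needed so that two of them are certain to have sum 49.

A set avoiding the sum 49 can contain at most one of each pair {x, 49−x}, plus the 12 elements whose complement lies outside the range.
The integers 25, …, 46 (22 of them) are such a set: any two sum to at least 25+26 = 51 > 49.
Any 23rd integer completes one of the 10 pairs, so 23 choices force a sum of 49.

23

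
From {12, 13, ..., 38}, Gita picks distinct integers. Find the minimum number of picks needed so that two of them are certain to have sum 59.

19

Group the elements by complementary pair {x, 59−x}: {21,38}, {22,37}, {23,36}, …, giving 9 two-element pairs and 9 integers whose partner 59−x falls outside [12,38].
Pigeonhole: treating each of those 18 groups as a pigeonhole, one can pick one integer per group — 18 integers — with no two summing to 59.
The 19th integer lands in an occupied pair, forcing a sum of 59.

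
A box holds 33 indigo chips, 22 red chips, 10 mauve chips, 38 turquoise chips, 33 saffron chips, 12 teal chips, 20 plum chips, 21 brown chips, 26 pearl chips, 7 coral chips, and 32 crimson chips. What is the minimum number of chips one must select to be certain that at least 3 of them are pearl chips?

231

In the worst case for collecting pearl chips, every non-pearl chip comes out first.
There are 33 + 22 + 10 + 38 + 33 + 12 + 20 + 21 + 7 + 32 = 228 non-pearl chips altogether.
After those, each further chip must be pearl, so 228 + 3 = 231 draws guarantee 3 pearl chips.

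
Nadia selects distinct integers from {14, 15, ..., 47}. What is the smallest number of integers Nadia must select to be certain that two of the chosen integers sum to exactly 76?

A set avoiding the sum 76 can contain at most one of each pair {x, 76−x}, plus the 16 elements whose complement lies outside the range or equal to its own complement.
The integers 14, …, 38 (25 of them) are such a set: any two sum to at least 14+15 = 29 and at most 37+38 = 75 < 76.
By pigeonhole, any 26th integer completes one of the 9 pairs, so 26 choices force a sum of 76.

26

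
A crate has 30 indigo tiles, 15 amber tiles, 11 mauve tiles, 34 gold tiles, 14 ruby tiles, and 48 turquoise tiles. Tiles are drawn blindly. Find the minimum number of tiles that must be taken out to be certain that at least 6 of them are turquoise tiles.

110

In the worst case for collecting turquoise tiles, every non-turquoise tile comes out first.
There are 30 + 15 + 11 + 34 + 14 = 104 non-turquoise tiles altogether.
After those, each further tile must be turquoise, so 104 + 6 = 110 draws guarantee 6 turquoise tiles.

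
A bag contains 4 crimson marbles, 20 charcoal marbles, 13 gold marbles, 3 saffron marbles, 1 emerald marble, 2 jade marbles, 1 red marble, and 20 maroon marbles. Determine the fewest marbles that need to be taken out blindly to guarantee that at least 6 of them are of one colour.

27

The 8 colours are the holes; the marbles drawn are the pigeons.
To avoid 6 of any one colour, the worst case takes at most 5 of each colour, or every marble of a colour that has fewer than 5.
That gives 4 + 5 + 5 + 3 + 1 + 2 + 1 + 5 = 26 marbles with no colour reaching 6.
The next marble forces some colour to 6, so 26 + 1 = 27.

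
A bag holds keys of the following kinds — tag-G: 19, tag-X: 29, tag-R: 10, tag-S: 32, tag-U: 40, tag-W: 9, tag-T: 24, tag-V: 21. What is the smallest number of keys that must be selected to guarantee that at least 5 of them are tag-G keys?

170

In the worst case for collecting tag-G keys, every non-tag-G key comes out first.
There are 29 + 10 + 32 + 40 + 9 + 24 + 21 = 165 non-tag-G keys altogether.
After those, each further key must be tag-G, so 165 + 5 = 170 draws guarantee 5 tag-G keys.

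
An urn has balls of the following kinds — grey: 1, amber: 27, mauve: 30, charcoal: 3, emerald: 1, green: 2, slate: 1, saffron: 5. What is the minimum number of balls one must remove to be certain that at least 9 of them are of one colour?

An adversary could hand out at most 8 balls per colour (6 colours run out sooner): 1 + 8 + 8 + 3 + 1 + 2 + 1 + 5 = 29 balls and still no colour has 9.
Pigeonhole: one more ball lands in a colour already at 8, so 30 draws are enough and 29 are not.

30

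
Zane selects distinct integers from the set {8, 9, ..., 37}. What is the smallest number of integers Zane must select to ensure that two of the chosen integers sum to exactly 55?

Two chosen integers sum to 55 exactly when both halves of some pair {x, 55−x} with 18 ≤ x ≤ 55−x ≤ 37 are chosen — 10 such pairs.
The remaining 10 elements (those with no distinct partner in range) can never complete a 55-sum, so the worst case takes all of them and one from each pair: 10 + 10 = 20.
By the pigeonhole principle, the 21st integer has to be the second member of some pair, so 20 + 1 = 21.

21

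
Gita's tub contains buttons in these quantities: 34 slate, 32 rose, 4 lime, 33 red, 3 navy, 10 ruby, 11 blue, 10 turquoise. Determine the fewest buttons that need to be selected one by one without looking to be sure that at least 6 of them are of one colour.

An adversary could hand out at most 5 buttons per colour (lime, navy run out sooner): 5 + 5 + 4 + 5 + 3 + 5 + 5 + 5 = 37 buttons and still no colour has 6.
By pigeonhole, one more button lands in a colour already at 5, so 38 draws are enough and 37 are not.

38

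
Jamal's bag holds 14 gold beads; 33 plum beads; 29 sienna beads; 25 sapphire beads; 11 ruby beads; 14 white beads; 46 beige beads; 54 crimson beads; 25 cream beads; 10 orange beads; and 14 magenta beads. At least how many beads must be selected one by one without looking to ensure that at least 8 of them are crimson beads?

229

In the worst case for collecting crimson beads, every non-crimson bead comes out first.
There are 14 + 33 + 29 + 25 + 11 + 14 + 46 + 25 + 10 + 14 = 221 non-crimson beads altogether.
After those, each further bead must be crimson, so 221 + 8 = 229 draws guarantee 8 crimson beads.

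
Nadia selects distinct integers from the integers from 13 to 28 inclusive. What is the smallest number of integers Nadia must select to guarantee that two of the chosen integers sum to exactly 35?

Group the elements by complementary pair {x, 35−x}: {13,22}, {14,21}, {15,20}, …, giving 5 two-element pairs and 6 integers whose partner 35−x falls outside [13,28].
By pigeonhole, treating each of those 11 groups as a pigeonhole, one can pick one integer per group — 11 integers — with no two summing to 35.
The 12th integer lands in an occupied pair, forcing a sum of 35.

12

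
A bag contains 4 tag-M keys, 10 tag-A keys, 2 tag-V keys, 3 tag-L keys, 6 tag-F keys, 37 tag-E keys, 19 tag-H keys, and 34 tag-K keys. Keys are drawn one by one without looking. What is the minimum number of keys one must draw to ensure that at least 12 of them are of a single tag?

59

Pigeonhole: put each drawn key into a box by tag. The largest draw with every box below 12 takes min(count, 11) from each tag; tags with fewer than 11 contribute all they have.
Σ min(cᵢ, 11) = 4 + 10 + 2 + 3 + 6 + 11 + 11 + 11 = 58.
Draw number 58 + 1 = 59 must push one box to 12.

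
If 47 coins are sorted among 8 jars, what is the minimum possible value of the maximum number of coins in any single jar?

By pigeonhole, the 8 jars are the holes and the 47 coins are the pigeons.
If every jar held at most 5 coins, the total would be at most 8 × 5 = 40, which is less than 47.
So some jar holds at least ⌈47/8⌉ = 6 coins.

6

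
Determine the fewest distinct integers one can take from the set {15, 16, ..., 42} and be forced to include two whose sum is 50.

19

Group the elements by complementary pair {x, 50−x}: {15,35}, {16,34}, {17,33}, …, giving 10 two-element pairs; the single value 25 (it cannot pair with itself since the integers are distinct); and 7 integers whose partner 50−x falls outside [15,42].
Pigeonhole: treating each of those 18 groups as a pigeonhole, one can pick one integer per group — 18 integers — with no two summing to 50.
The 19th integer lands in an occupied pair, forcing a sum of 50.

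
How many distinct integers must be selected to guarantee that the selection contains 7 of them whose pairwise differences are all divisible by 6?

Integers whose pairwise differences are multiples of 6 are exactly those sharing a remainder mod 6. The 6 residue classes mod 6 are the pigeonholes.
With 36 integers one could put 6 in each residue class and have no class reach 7.
The 37th integer pushes some class to 7, so 6·6 + 1 = 37.

37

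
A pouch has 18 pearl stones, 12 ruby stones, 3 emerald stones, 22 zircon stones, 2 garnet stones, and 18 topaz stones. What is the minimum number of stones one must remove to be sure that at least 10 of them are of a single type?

42

An adversary could hand out at most 9 stones per type (emerald, garnet run out sooner): 9 + 9 + 3 + 9 + 2 + 9 = 41 stones and still no type has 10.
By the pigeonhole principle, one more stone lands in a type already at 9, so 42 draws are enough and 41 are not.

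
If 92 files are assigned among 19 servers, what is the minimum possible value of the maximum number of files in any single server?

5

Pigeonhole: the 19 servers are the holes and the 92 files are the pigeons.
If every server held at most 4 files, the total would be at most 19 × 4 = 76, which is less than 92.
So some server holds at least ⌈92/19⌉ = 5 files.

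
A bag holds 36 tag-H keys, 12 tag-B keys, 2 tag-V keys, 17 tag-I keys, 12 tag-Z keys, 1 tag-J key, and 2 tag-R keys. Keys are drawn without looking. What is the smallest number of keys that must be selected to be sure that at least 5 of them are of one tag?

An adversary could hand out at most 4 keys per tag (tag-V, tag-J, tag-R run out sooner): 4 + 4 + 2 + 4 + 4 + 1 + 2 = 21 keys and still no tag has 5.
One more key lands in a tag already at 4, so 22 draws are enough and 21 are not.

22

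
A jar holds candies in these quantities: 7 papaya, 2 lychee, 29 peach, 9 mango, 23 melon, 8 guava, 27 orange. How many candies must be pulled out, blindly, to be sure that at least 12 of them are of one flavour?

60

An adversary could hand out at most 11 candies per flavour (4 flavours run out sooner): 7 + 2 + 11 + 9 + 11 + 8 + 11 = 59 candies and still no flavour has 12.
By pigeonhole, one more candy lands in a flavour already at 11, so 60 draws are enough and 59 are not.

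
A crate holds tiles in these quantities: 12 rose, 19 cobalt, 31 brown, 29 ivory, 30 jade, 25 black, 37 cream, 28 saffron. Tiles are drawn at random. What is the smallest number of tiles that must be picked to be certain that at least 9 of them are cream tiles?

183

In the worst case for collecting cream tiles, every non-cream tile comes out first.
There are 12 + 19 + 31 + 29 + 30 + 25 + 28 = 174 non-cream tiles altogether.
After those, each further tile must be cream, so 174 + 9 = 183 draws guarantee 9 cream tiles.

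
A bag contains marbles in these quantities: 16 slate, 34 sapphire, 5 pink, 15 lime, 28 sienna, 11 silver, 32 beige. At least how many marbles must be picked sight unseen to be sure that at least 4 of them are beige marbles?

113

In the worst case for collecting beige marbles, every non-beige marble comes out first.
There are 16 + 34 + 5 + 15 + 28 + 11 = 109 non-beige marbles altogether.
After those, each further marble must be beige, so 109 + 4 = 113 draws guarantee 4 beige marbles.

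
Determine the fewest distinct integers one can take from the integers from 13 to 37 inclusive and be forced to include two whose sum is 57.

17

A set avoiding the sum 57 can contain at most one of each pair {x, 57−x}, plus the 7 elements whose complement lies outside the range.
The integers 13, …, 28 (16 of them) are such a set: any two sum to at least 13+14 = 27 and at most 27+28 = 55 < 57.
By the pigeonhole principle, any 17th integer completes one of the 9 pairs, so 17 choices force a sum of 57.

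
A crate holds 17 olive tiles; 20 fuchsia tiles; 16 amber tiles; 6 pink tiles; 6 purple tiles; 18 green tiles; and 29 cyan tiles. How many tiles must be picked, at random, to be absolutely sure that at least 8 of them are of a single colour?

48

Pigeonhole: the 7 colours are the holes; the tiles drawn are the pigeons.
To avoid 8 of any one colour, the worst case takes at most 7 of each colour, or every tile of a colour that has fewer than 7.
That gives 7 + 7 + 7 + 6 + 6 + 7 + 7 = 47 tiles with no colour reaching 8.
The next tile forces some colour to 8, so 47 + 1 = 48.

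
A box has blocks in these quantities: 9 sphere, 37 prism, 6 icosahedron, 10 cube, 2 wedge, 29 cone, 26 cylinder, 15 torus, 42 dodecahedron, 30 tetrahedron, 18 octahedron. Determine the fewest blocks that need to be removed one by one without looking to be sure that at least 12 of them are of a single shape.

105

By pigeonhole, the 11 shapes are the holes; the blocks drawn are the pigeons.
To avoid 12 of any one shape, the worst case takes at most 11 of each shape, or every block of a shape that has fewer than 11.
That gives 9 + 11 + 6 + 10 + 2 + 11 + 11 + 11 + 11 + 11 + 11 = 104 blocks with no shape reaching 12.
The next block forces some shape to 12, so 104 + 1 = 105.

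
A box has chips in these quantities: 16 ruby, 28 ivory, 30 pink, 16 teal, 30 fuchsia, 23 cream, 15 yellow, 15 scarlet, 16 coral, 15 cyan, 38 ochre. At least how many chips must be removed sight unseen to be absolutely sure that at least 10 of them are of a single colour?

100

An adversary could hand out at most 9 chips per colour: 9 + 9 + 9 + 9 + 9 + 9 + 9 + 9 + 9 + 9 + 9 = 99 chips and still no colour has 10.
One more chip lands in a colour already at 9, so 100 draws are enough and 99 are not.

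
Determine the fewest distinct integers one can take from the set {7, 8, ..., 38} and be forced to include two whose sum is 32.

Two chosen integers sum to 32 exactly when both halves of some pair {x, 32−x} with 7 ≤ x ≤ 32−x ≤ 25 are chosen — 9 such pairs.
The remaining 14 elements (those with no distinct partner in range) can never complete a 32-sum, so the worst case takes all of them and one from each pair: 14 + 9 = 23.
By pigeonhole, the 24th integer has to be the second member of some pair, so 23 + 1 = 24.

24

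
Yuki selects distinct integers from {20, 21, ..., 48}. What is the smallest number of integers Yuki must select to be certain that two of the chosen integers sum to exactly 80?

A set avoiding the sum 80 can contain at most one of each pair {x, 80−x}, plus the 13 elements whose complement lies outside the range or equal to its own complement.
The integers 20, …, 40 (21 of them) are such a set: any two sum to at least 20+21 = 41 and at most 39+40 = 79 < 80.
Pigeonhole: any 22nd integer completes one of the 8 pairs, so 22 choices force a sum of 80.

22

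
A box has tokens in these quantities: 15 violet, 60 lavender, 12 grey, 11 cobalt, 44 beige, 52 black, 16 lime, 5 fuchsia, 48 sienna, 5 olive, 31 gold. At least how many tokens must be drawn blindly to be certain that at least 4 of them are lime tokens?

287

In the worst case for collecting lime tokens, every non-lime token comes out first.
There are 15 + 60 + 12 + 11 + 44 + 52 + 5 + 48 + 5 + 31 = 283 non-lime tokens altogether.
After those, each further token must be lime, so 283 + 4 = 287 draws guarantee 4 lime tokens.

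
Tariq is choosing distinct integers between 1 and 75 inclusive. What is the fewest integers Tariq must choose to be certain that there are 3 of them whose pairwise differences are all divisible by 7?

Integers whose pairwise differences are multiples of 7 are exactly those sharing a remainder mod 7. Pigeonhole: the 7 residue classes mod 7 are the pigeonholes.
With 14 integers one could put 2 in each residue class and have no class reach 3.
The 15th integer pushes some class to 3, so 7·2 + 1 = 15.

15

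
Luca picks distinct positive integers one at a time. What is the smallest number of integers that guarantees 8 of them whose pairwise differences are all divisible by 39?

Integers whose pairwise differences are multiples of 39 are exactly those sharing a remainder mod 39. Pigeonhole: the 39 residue classes mod 39 are the pigeonholes.
With 273 integers one could put 7 in each residue class and have no class reach 8.
The 274th integer pushes some class to 8, so 39·7 + 1 = 274.

274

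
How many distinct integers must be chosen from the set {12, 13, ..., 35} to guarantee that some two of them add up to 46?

14

Group the elements by complementary pair {x, 46−x}: {12,34}, {13,33}, {14,32}, …, giving 11 two-element pairs, the single value 23 (it cannot pair with itself since the integers are distinct), and 1 integer whose partner 46−x falls outside [12,35].
By the pigeonhole principle, treating each of those 13 groups as a pigeonhole, one can pick one integer per group — 13 integers — with no two summing to 46.
The 14th integer lands in an occupied pair, forcing a sum of 46.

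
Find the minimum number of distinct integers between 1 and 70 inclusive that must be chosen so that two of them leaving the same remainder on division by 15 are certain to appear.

16

The 15 residue classes mod 15 are the pigeonholes.
With 15 integers one could put 1 in each residue class and have no class reach 2.
The 16th integer pushes some class to 2, so 15·1 + 1 = 16.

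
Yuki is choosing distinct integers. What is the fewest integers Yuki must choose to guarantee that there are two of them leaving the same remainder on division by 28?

Pigeonhole: the 28 residue classes mod 28 are the pigeonholes.
With 28 integers one could put 1 in each residue class and have no class reach 2.
The 29th integer pushes some class to 2, so 28·1 + 1 = 29.

29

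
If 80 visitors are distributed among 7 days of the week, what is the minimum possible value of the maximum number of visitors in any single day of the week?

Pigeonhole: the 7 days of the week are the holes and the 80 visitors are the pigeons.
If every day of the week held at most 11 visitors, the total would be at most 7 × 11 = 77, which is less than 80.
So some day of the week holds at least ⌈80/7⌉ = 12 visitors.

12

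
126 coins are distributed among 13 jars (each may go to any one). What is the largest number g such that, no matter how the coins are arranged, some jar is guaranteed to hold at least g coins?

10

The 13 jars are the holes and the 126 coins are the pigeons.
If every jar held at most 9 coins, the total would be at most 13 × 9 = 117, which is less than 126.
So some jar holds at least ⌈126/13⌉ = 10 coins.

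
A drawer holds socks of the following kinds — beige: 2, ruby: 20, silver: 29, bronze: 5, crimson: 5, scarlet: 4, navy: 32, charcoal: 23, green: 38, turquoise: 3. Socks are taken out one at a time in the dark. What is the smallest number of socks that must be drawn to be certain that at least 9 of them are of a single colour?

60

An adversary could hand out at most 8 socks per colour (5 colours run out sooner): 2 + 8 + 8 + 5 + 5 + 4 + 8 + 8 + 8 + 3 = 59 socks and still no colour has 9.
By the pigeonhole principle, one more sock lands in a colour already at 8, so 60 draws are enough and 59 are not.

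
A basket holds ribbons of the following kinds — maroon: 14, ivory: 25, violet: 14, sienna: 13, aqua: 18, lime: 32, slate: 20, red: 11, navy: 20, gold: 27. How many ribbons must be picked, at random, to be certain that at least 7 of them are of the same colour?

61

The 10 colours are the holes; the ribbons drawn are the pigeons.
To avoid 7 of any one colour, the worst case takes at most 6 of each colour.
That gives 6 + 6 + 6 + 6 + 6 + 6 + 6 + 6 + 6 + 6 = 60 ribbons with no colour reaching 7.
The next ribbon forces some colour to 7, so 60 + 1 = 61.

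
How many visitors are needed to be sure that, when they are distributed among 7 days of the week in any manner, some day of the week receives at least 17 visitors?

With 112 visitors one could put exactly 16 in each of the 7 days of the week, and no day of the week would reach 17.
One more visitor must land in a day of the week that already has 16, giving it 17.
So 7 × 16 + 1 = 113 visitors are required.

113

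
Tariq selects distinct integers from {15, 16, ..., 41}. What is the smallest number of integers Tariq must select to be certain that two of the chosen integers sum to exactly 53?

16

Two chosen integers sum to 53 exactly when both halves of some pair {x, 53−x} with 15 ≤ x ≤ 53−x ≤ 38 are chosen — 12 such pairs.
The remaining 3 elements (those with no distinct partner in range) can never complete a 53-sum, so the worst case takes all of them and one from each pair: 3 + 12 = 15.
The 16th integer has to be the second member of some pair, so 15 + 1 = 16.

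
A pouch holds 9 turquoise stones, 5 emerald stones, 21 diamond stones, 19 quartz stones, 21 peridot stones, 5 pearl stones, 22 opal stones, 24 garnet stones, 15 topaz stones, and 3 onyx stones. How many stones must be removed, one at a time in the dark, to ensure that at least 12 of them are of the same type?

89

By pigeonhole, put each drawn stone into a box by type. The largest draw with every box below 12 takes min(count, 11) from each type; types with fewer than 11 contribute all they have.
Σ min(cᵢ, 11) = 9 + 5 + 11 + 11 + 11 + 5 + 11 + 11 + 11 + 3 = 88.
Draw number 88 + 1 = 89 must push one box to 12.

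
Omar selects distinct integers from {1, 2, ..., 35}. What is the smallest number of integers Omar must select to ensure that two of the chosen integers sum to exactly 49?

A set avoiding the sum 49 can contain at most one of each pair {x, 49−x}, plus the 13 elements whose complement lies outside the range.
The integers 1, …, 24 (24 of them) are such a set: any two sum to at least 1+2 = 3 and at most 23+24 = 47 < 49.
Any 25th integer completes one of the 11 pairs, so 25 choices force a sum of 49.

25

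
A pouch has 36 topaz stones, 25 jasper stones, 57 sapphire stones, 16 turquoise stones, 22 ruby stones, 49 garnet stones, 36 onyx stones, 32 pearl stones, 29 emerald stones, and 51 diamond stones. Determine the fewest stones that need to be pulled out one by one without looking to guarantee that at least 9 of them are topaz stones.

In the worst case for collecting topaz stones, every non-topaz stone comes out first.
There are 25 + 57 + 16 + 22 + 49 + 36 + 32 + 29 + 51 = 317 non-topaz stones altogether.
After those, each further stone must be topaz, so 317 + 9 = 326 draws guarantee 9 topaz stones.

326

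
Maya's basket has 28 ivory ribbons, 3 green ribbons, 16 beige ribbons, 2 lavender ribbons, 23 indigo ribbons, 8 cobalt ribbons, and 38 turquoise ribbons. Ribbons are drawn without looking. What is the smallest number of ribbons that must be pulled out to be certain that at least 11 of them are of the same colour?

54

Pigeonhole: put each drawn ribbon into a box by colour. The largest draw with every box below 11 takes min(count, 10) from each colour; colours with fewer than 10 contribute all they have.
Σ min(cᵢ, 10) = 10 + 3 + 10 + 2 + 10 + 8 + 10 = 53.
Draw number 53 + 1 = 54 must push one box to 11.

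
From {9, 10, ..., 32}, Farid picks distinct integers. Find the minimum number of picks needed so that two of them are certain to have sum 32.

18

Two chosen integers sum to 32 exactly when both halves of some pair {x, 32−x} with 9 ≤ x ≤ 32−x ≤ 23 are chosen — 7 such pairs.
The remaining 10 elements (those with no distinct partner in range) can never complete a 32-sum, so the worst case takes all of them and one from each pair: 10 + 7 = 17.
The 18th integer has to be the second member of some pair, so 17 + 1 = 18.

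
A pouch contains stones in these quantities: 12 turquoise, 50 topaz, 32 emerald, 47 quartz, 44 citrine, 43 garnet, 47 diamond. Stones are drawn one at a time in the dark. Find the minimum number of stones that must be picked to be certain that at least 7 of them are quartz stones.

In the worst case for collecting quartz stones, every non-quartz stone comes out first.
There are 12 + 50 + 32 + 44 + 43 + 47 = 228 non-quartz stones altogether.
After those, each further stone must be quartz, so 228 + 7 = 235 draws guarantee 7 quartz stones.

235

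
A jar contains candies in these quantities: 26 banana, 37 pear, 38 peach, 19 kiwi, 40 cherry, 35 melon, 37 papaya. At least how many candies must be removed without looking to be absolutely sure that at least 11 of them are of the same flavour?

By the pigeonhole principle, the 7 flavours are the holes; the candies drawn are the pigeons.
To avoid 11 of any one flavour, the worst case takes at most 10 of each flavour.
That gives 10 + 10 + 10 + 10 + 10 + 10 + 10 = 70 candies with no flavour reaching 11.
The next candy forces some flavour to 11, so 70 + 1 = 71.

71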